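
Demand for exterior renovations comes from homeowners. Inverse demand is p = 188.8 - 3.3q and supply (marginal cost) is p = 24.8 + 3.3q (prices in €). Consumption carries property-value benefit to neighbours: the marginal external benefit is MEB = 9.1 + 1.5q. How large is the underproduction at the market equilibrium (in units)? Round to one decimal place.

Market equilibrium (private): 24.8 + 3.3q = 188.8 - 3.3q → q_m = 24.8485.
Social marginal benefit = demand + MEB = 197.9 - 1.8q.
Set SMB = MC: 197.9 - 1.8q = 24.8 + 3.3q → q* = 33.9412.
Gap = |24.8485 − 33.9412| = 9.0927.

9.1 units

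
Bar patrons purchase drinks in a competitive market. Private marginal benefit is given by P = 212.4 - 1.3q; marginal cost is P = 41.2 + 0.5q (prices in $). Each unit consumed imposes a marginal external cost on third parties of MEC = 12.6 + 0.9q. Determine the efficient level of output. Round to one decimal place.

Social marginal benefit = demand − MEC = 199.8 - 2.2q.
Set SMB = MC: 199.8 - 2.2q = 41.2 + 0.5q → q* = 58.7407.

q* = 58.7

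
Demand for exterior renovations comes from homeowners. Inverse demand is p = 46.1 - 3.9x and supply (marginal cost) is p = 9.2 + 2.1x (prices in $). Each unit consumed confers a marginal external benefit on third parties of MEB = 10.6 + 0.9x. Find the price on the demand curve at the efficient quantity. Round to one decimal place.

P = $9.8

Social marginal benefit = demand + MEB = 56.7 - 3.0x.
Set SMB = MC: 56.7 - 3.0x = 9.2 + 2.1x → x* = 9.3137.
Consumer price on the demand curve at x*: 46.1 − 3.9×9.3137 = 9.7766.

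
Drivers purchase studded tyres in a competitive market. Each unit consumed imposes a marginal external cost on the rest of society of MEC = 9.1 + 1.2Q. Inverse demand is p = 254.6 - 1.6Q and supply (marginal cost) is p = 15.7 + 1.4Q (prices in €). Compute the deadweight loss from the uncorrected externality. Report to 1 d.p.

DWL = €1304.0

Market equilibrium (private): 15.7 + 1.4Q = 254.6 - 1.6Q → Q_m = 79.6333.
Social marginal benefit = demand − MEC = 245.5 - 2.8Q.
Set SMB = MC: 245.5 - 2.8Q = 15.7 + 1.4Q → Q* = 54.7143.
The welfare-loss triangle has base |Q_m − Q*| and height MEC(Q_m) (the vertical gap between SMB and MC is zero at Q* and MEC at Q_m).
DWL = ½ × 24.9190 × 104.6600 = 1304.0113.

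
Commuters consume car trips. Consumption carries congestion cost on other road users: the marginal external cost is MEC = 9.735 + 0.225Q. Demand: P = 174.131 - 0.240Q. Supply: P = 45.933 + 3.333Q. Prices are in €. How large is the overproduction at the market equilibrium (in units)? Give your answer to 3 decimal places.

Market equilibrium (private): 45.933 + 3.333Q = 174.131 - 0.240Q → Q_m = 35.8797.
Social marginal benefit = demand − MEC = 164.396 - 0.465Q.
Set SMB = MC: 164.396 - 0.465Q = 45.933 + 3.333Q → Q* = 31.1909.
Gap = |35.8797 − 31.1909| = 4.6888.

4.689 units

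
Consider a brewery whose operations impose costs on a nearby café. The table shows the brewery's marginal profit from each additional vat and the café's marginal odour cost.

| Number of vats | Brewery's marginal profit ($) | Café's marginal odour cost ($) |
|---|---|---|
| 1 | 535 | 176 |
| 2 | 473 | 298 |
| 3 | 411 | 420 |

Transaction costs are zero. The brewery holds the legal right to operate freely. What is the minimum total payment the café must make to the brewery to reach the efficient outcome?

Left alone the brewery would choose level 3 (marginal profit stays positive).
Efficient level: k* = 2 (marginal profit ≥ marginal odour cost through 2).
The café must at least cover the brewery's forgone profit from cutting 3→2: 411 = 411.

$411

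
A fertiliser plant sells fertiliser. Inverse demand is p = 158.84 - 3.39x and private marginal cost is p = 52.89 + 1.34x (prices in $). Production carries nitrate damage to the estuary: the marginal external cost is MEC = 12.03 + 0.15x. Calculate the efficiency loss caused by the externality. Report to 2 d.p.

DWL = $24.27

Market equilibrium (private): 52.89 + 1.34x = 158.84 - 3.39x → x_m = 22.3996.
Social marginal cost = private MC + MEC = 64.92 + 1.49x.
Set SMC = demand: 64.92 + 1.49x = 158.84 - 3.39x → x* = 19.2459.
Height of the DWL triangle at x_m is SMC(x_m) − demand(x_m) = MEC(x_m) = 15.3899.
DWL = ½ × 3.1537 × 15.3899 = 24.2676.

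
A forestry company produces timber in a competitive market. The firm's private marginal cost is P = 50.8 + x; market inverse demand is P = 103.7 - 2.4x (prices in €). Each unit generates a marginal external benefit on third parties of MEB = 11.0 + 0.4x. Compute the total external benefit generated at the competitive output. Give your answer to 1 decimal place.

€219.6

Market equilibrium (private): 50.8 + x = 103.7 - 2.4x → x_m = 15.5588.
Total external benefit = ∫₀^{x_m} (11.0 + 0.4x) dx = 11.0×15.5588 + ½×0.4×15.5588² = 219.5621.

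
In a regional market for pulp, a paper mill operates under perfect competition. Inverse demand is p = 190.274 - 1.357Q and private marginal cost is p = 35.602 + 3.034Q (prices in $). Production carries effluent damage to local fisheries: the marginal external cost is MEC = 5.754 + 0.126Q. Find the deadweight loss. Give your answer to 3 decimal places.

Market equilibrium (private): 35.602 + 3.034Q = 190.274 - 1.357Q → Q_m = 35.2248.
Social marginal cost = private MC + MEC = 41.356 + 3.160Q.
Set SMC = demand: 41.356 + 3.160Q = 190.274 - 1.357Q → Q* = 32.9683.
The loss is the area between SMC and demand from Q* to Q_m; with linear curves that's a triangle of height MEC(Q_m).
DWL = ½ × 2.2565 × 10.1923 = 11.4995.

DWL = $11.499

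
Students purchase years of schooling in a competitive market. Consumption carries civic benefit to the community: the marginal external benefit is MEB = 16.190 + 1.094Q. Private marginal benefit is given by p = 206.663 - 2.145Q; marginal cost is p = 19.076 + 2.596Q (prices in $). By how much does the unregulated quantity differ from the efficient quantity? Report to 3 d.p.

16.308 units

Market equilibrium (private): 19.076 + 2.596Q = 206.663 - 2.145Q → Q_m = 39.5670.
Social marginal benefit = demand + MEB = 222.853 - 1.051Q.
Set SMB = MC: 222.853 - 1.051Q = 19.076 + 2.596Q → Q* = 55.8752.
Gap = |39.5670 − 55.8752| = 16.3082.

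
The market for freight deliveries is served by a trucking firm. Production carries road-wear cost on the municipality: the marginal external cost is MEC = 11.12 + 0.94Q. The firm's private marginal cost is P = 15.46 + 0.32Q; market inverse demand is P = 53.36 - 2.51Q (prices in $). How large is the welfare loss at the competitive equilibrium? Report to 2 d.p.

Market equilibrium (private): 15.46 + 0.32Q = 53.36 - 2.51Q → Q_m = 13.3922.
Social marginal cost = private MC + MEC = 26.58 + 1.26Q.
Set SMC = demand: 26.58 + 1.26Q = 53.36 - 2.51Q → Q* = 7.1034.
Between Q* and Q_m the wedge SMC − demand runs linearly from 0 to MEC(Q_m), so the loss is a triangle.
DWL = ½ × 6.2888 × 23.7087 = 74.5496.

DWL = $74.55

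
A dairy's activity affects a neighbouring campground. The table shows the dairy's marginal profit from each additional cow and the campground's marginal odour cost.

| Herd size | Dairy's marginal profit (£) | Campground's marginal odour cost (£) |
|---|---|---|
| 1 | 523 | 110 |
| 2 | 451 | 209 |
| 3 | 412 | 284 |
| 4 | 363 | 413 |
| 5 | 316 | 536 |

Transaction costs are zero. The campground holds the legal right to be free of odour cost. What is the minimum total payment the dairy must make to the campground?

Efficient level: marginal profit ≥ marginal odour cost through level 3, so k* = 3.
With the campground holding the right, the dairy must at least compensate total damage at k*: 110 + 209 + 284 = 603.

£603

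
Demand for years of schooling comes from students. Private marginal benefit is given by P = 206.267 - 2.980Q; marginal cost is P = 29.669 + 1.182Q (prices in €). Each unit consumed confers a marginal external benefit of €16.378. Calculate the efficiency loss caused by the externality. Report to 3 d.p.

DWL = €32.225

Market equilibrium (private): 29.669 + 1.182Q = 206.267 - 2.980Q → Q_m = 42.4310.
Social marginal benefit = demand + MEB = 222.645 - 2.980Q.
Set SMB = MC: 222.645 - 2.980Q = 29.669 + 1.182Q → Q* = 46.3662.
The welfare-loss triangle has base |Q_m − Q*| and height MEB(Q_m) (the vertical gap between SMB and MC is zero at Q* and MEB at Q_m).
DWL = ½ × 3.9352 × 16.3780 = 32.2254.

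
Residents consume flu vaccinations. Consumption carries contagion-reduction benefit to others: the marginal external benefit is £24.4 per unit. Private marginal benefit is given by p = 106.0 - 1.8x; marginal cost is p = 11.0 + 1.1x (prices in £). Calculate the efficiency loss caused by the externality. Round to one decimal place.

Market equilibrium (private): 11.0 + 1.1x = 106.0 - 1.8x → x_m = 32.7586.
Social marginal benefit = demand + MEB = 130.4 - 1.8x.
Set SMB = MC: 130.4 - 1.8x = 11.0 + 1.1x → x* = 41.1724.
Height of the DWL triangle at x_m is SMB(x_m) − MC(x_m) = MEB(x_m) = 24.4000.
DWL = ½ × 8.4138 × 24.4000 = 102.6484.

DWL = £102.6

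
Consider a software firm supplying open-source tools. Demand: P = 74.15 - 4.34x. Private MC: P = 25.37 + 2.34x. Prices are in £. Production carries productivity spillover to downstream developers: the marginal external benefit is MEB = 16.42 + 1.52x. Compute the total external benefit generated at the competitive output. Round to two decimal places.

Market equilibrium (private): 25.37 + 2.34x = 74.15 - 4.34x → x_m = 7.3024.
Total external benefit = ∫₀^{x_m} (16.42 + 1.52x) dx = 16.42×7.3024 + ½×1.52×7.3024² = 160.4324.

£160.43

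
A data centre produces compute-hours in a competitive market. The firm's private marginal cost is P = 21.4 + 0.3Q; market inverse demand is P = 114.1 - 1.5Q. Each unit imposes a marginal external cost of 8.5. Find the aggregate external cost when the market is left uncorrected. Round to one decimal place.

437.8

Market equilibrium (private): 21.4 + 0.3Q = 114.1 - 1.5Q → Q_m = 51.5000.
Total external cost = MEC × Q_m = 8.5 × 51.5000 = 437.7500.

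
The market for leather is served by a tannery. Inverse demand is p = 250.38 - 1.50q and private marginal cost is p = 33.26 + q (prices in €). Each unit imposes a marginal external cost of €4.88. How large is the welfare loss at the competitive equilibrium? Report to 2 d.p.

DWL = €4.76

Market equilibrium (private): 33.26 + q = 250.38 - 1.50q → q_m = 86.8480.
Social marginal cost = private MC + MEC = 38.14 + q.
Set SMC = demand: 38.14 + q = 250.38 - 1.50q → q* = 84.8960.
The loss is the area between SMC and demand from q* to q_m; with linear curves that's a triangle of height MEC(q_m).
DWL = ½ × 1.9520 × 4.8800 = 4.7629.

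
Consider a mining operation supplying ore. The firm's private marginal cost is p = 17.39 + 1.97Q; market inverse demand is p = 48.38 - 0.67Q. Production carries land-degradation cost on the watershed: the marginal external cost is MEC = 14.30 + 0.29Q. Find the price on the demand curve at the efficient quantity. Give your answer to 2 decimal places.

P = 44.56

Social marginal cost = private MC + MEC = 31.69 + 2.26Q.
Set SMC = demand: 31.69 + 2.26Q = 48.38 - 0.67Q → Q* = 5.6962.
Consumer price on the demand curve at Q*: 48.38 − 0.67×5.6962 = 44.5635.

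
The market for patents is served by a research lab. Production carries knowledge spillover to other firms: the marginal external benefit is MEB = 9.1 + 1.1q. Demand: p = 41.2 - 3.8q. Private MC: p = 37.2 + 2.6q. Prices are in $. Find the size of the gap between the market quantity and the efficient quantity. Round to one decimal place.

Market equilibrium (private): 37.2 + 2.6q = 41.2 - 3.8q → q_m = 0.6250.
Social marginal cost = private MC − MEB = 28.1 + 1.5q.
Set SMC = demand: 28.1 + 1.5q = 41.2 - 3.8q → q* = 2.4717.
Gap = |0.6250 − 2.4717| = 1.8467.

1.8 units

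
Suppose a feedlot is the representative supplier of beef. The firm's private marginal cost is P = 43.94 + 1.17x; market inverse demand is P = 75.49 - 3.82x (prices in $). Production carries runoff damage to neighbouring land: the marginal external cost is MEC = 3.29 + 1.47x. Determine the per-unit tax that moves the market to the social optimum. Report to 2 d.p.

Social marginal cost = private MC + MEC = 47.23 + 2.64x.
Set SMC = demand: 47.23 + 2.64x = 75.49 - 3.82x → x* = 4.3746.
The Pigouvian tax equals MEC at x*: 3.29 + 1.47×4.3746 = 9.7207.

tax = $9.72 per unit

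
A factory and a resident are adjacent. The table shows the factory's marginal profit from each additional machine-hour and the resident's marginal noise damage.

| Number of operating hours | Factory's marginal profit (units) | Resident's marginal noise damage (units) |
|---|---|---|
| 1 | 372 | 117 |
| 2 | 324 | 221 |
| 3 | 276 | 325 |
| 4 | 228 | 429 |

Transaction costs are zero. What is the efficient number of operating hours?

Bargaining reaches the level where marginal profit last exceeds marginal noise damage.
That holds through level 2 (324 ≥ 221) but not at 3 (276 < 325).

2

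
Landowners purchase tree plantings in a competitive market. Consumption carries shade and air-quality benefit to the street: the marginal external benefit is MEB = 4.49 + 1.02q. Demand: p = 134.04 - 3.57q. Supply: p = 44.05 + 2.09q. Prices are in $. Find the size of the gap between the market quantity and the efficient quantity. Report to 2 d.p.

Market equilibrium (private): 44.05 + 2.09q = 134.04 - 3.57q → q_m = 15.8993.
Social marginal benefit = demand + MEB = 138.53 - 2.55q.
Set SMB = MC: 138.53 - 2.55q = 44.05 + 2.09q → q* = 20.3621.
Gap = |15.8993 − 20.3621| = 4.4628.

4.46 units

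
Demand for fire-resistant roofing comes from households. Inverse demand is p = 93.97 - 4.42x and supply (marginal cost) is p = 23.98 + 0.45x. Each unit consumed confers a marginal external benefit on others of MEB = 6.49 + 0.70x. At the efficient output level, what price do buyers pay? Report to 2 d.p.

P = 12.90

Social marginal benefit = demand + MEB = 100.46 - 3.72x.
Set SMB = MC: 100.46 - 3.72x = 23.98 + 0.45x → x* = 18.3405.
Consumer price on the demand curve at x*: 93.97 − 4.42×18.3405 = 12.9050.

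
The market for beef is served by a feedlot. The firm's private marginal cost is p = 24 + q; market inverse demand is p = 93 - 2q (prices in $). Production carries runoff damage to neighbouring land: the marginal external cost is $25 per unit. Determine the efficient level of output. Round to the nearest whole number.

Social marginal cost = private MC + MEC = 49 + q.
Set SMC = demand: 49 + q = 93 - 2q → q* = 14.6667.

q* = 15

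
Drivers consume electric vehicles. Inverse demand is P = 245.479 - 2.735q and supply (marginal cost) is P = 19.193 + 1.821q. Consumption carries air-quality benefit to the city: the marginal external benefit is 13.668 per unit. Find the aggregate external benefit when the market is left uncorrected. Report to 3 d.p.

Market equilibrium (private): 19.193 + 1.821q = 245.479 - 2.735q → q_m = 49.6677.
Total external benefit = MEB × q_m = 13.668 × 49.6677 = 678.8581.

678.858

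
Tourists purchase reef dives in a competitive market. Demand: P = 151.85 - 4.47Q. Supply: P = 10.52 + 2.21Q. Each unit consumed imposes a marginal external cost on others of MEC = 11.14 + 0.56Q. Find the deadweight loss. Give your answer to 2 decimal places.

Market equilibrium (private): 10.52 + 2.21Q = 151.85 - 4.47Q → Q_m = 21.1572.
Social marginal benefit = demand − MEC = 140.71 - 5.03Q.
Set SMB = MC: 140.71 - 5.03Q = 10.52 + 2.21Q → Q* = 17.9820.
Height of the DWL triangle at Q_m is MC(Q_m) − SMB(Q_m) = MEC(Q_m) = 22.9880.
DWL = ½ × 3.1752 × 22.9880 = 36.4957.

DWL = 36.50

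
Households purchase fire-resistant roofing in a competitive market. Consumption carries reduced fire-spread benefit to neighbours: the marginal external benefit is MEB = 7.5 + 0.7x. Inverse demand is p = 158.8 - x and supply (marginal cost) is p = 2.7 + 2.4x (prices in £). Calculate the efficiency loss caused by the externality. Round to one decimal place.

Market equilibrium (private): 2.7 + 2.4x = 158.8 - x → x_m = 45.9118.
Social marginal benefit = demand + MEB = 166.3 - 0.3x.
Set SMB = MC: 166.3 - 0.3x = 2.7 + 2.4x → x* = 60.5926.
Between x* and x_m the wedge SMB − MC runs linearly from 0 to MEB(x_m), so the loss is a triangle.
DWL = ½ × 14.6808 × 39.6382 = 290.9602.

DWL = £291.0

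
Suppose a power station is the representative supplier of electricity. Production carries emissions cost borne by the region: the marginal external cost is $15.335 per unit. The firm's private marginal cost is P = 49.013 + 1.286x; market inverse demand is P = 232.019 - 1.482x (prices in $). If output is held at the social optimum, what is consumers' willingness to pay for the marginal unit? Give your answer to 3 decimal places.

P = $142.247

Social marginal cost = private MC + MEC = 64.348 + 1.286x.
Set SMC = demand: 64.348 + 1.286x = 232.019 - 1.482x → x* = 60.5748.
Consumer price on the demand curve at x*: 232.019 − 1.482×60.5748 = 142.2471.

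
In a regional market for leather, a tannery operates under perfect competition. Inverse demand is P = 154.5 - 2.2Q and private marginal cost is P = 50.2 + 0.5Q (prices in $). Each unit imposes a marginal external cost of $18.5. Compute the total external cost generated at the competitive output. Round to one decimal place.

$714.6

Market equilibrium (private): 50.2 + 0.5Q = 154.5 - 2.2Q → Q_m = 38.6296.
Total external cost = MEC × Q_m = 18.5 × 38.6296 = 714.6476.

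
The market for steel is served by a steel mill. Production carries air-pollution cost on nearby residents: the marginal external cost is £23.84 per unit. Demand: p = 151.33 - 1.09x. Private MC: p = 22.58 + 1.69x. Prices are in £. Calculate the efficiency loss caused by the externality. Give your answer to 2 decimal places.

Market equilibrium (private): 22.58 + 1.69x = 151.33 - 1.09x → x_m = 46.3129.
Social marginal cost = private MC + MEC = 46.42 + 1.69x.
Set SMC = demand: 46.42 + 1.69x = 151.33 - 1.09x → x* = 37.7374.
The loss is the area between SMC and demand from x* to x_m; with linear curves that's a triangle of height MEC(x_m).
DWL = ½ × 8.5755 × 23.8400 = 102.2200.

DWL = £102.22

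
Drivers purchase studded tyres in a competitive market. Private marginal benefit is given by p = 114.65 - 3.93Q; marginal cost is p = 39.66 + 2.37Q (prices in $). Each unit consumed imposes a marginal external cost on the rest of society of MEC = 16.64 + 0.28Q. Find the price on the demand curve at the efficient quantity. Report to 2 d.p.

Social marginal benefit = demand − MEC = 98.01 - 4.21Q.
Set SMB = MC: 98.01 - 4.21Q = 39.66 + 2.37Q → Q* = 8.8678.
Consumer price on the demand curve at Q*: 114.65 − 3.93×8.8678 = 79.7995.

P = $79.80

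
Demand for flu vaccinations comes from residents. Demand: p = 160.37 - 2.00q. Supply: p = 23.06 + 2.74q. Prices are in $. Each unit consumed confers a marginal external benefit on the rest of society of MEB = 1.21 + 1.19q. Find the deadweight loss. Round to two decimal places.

DWL = $179.33

Market equilibrium (private): 23.06 + 2.74q = 160.37 - 2.00q → q_m = 28.9684.
Social marginal benefit = demand + MEB = 161.58 - 0.81q.
Set SMB = MC: 161.58 - 0.81q = 23.06 + 2.74q → q* = 39.0197.
Between q* and q_m the wedge SMB − MC runs linearly from 0 to MEB(q_m), so the loss is a triangle.
DWL = ½ × 10.0513 × 35.6823 = 179.3268.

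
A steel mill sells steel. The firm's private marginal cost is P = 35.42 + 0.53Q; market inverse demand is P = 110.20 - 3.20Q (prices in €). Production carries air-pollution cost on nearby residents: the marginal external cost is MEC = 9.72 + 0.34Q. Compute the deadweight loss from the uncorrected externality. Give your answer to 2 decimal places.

DWL = €33.59

Market equilibrium (private): 35.42 + 0.53Q = 110.20 - 3.20Q → Q_m = 20.0483.
Social marginal cost = private MC + MEC = 45.14 + 0.87Q.
Set SMC = demand: 45.14 + 0.87Q = 110.20 - 3.20Q → Q* = 15.9853.
The welfare-loss triangle has base |Q_m − Q*| and height MEC(Q_m) (the vertical gap between SMC and demand is zero at Q* and MEC at Q_m).
DWL = ½ × 4.0630 × 16.5364 = 33.5937.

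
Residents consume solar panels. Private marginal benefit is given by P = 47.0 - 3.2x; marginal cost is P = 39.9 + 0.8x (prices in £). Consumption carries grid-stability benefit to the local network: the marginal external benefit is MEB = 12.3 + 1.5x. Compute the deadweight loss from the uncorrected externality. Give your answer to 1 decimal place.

DWL = £44.8

Market equilibrium (private): 39.9 + 0.8x = 47.0 - 3.2x → x_m = 1.7750.
Social marginal benefit = demand + MEB = 59.3 - 1.7x.
Set SMB = MC: 59.3 - 1.7x = 39.9 + 0.8x → x* = 7.7600.
The loss is the area between SMB and MC from x* to x_m; with linear curves that's a triangle of height MEB(x_m).
DWL = ½ × 5.9850 × 14.9625 = 44.7753.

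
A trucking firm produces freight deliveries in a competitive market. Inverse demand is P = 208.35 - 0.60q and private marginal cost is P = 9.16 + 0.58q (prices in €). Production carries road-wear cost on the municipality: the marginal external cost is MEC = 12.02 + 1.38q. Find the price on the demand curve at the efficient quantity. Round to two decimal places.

Social marginal cost = private MC + MEC = 21.18 + 1.96q.
Set SMC = demand: 21.18 + 1.96q = 208.35 - 0.60q → q* = 73.1133.
Consumer price on the demand curve at q*: 208.35 − 0.60×73.1133 = 164.4820.

P = €164.48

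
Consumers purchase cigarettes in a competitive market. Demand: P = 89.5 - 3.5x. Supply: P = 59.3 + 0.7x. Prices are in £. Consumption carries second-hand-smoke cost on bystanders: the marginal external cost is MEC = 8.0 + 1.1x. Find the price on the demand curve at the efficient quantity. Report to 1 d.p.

Social marginal benefit = demand − MEC = 81.5 - 4.6x.
Set SMB = MC: 81.5 - 4.6x = 59.3 + 0.7x → x* = 4.1887.
Consumer price on the demand curve at x*: 89.5 − 3.5×4.1887 = 74.8396.

P = £74.8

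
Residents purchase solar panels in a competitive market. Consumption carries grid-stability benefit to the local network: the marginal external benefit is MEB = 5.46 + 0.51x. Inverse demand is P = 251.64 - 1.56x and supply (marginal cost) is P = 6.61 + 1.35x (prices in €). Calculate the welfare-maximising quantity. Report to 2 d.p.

Social marginal benefit = demand + MEB = 257.10 - 1.05x.
Set SMB = MC: 257.10 - 1.05x = 6.61 + 1.35x → x* = 104.3708.

x* = 104.37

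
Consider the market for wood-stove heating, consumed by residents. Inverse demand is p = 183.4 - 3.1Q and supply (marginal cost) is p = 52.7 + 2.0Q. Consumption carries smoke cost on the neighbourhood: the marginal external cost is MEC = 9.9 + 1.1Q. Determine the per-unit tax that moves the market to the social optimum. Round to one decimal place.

tax = 31.3 per unit

Social marginal benefit = demand − MEC = 173.5 - 4.2Q.
Set SMB = MC: 173.5 - 4.2Q = 52.7 + 2.0Q → Q* = 19.4839.
The Pigouvian tax equals MEC at Q*: 9.9 + 1.1×19.4839 = 31.3323.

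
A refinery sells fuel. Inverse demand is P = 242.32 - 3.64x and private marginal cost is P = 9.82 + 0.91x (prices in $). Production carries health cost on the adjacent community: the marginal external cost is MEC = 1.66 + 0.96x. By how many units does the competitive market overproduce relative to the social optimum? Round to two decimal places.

Market equilibrium (private): 9.82 + 0.91x = 242.32 - 3.64x → x_m = 51.0989.
Social marginal cost = private MC + MEC = 11.48 + 1.87x.
Set SMC = demand: 11.48 + 1.87x = 242.32 - 3.64x → x* = 41.8947.
Gap = |51.0989 − 41.8947| = 9.2042.

9.20 units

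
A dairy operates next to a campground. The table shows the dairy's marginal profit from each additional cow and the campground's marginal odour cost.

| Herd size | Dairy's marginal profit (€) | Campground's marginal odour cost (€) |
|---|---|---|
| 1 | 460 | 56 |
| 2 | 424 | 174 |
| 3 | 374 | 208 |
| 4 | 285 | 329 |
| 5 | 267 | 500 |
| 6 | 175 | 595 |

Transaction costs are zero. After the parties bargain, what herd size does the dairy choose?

Bargaining reaches the level where marginal profit last exceeds marginal odour cost.
That holds through level 3 (374 ≥ 208) but not at 4 (285 < 329).

3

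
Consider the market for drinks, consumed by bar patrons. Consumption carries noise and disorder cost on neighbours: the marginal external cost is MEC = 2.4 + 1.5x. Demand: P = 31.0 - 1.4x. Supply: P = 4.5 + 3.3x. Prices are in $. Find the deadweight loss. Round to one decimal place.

DWL = $9.5

Market equilibrium (private): 4.5 + 3.3x = 31.0 - 1.4x → x_m = 5.6383.
Social marginal benefit = demand − MEC = 28.6 - 2.9x.
Set SMB = MC: 28.6 - 2.9x = 4.5 + 3.3x → x* = 3.8871.
The loss is the area between SMB and MC from x* to x_m; with linear curves that's a triangle of height MEC(x_m).
DWL = ½ × 1.7512 × 10.8574 = 9.5067.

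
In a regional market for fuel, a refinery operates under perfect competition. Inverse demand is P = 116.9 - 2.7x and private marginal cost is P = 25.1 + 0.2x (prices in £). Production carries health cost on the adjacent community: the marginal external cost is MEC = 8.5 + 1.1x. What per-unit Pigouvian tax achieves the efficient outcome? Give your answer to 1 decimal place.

tax = £31.4 per unit

Social marginal cost = private MC + MEC = 33.6 + 1.3x.
Set SMC = demand: 33.6 + 1.3x = 116.9 - 2.7x → x* = 20.8250.
The Pigouvian tax equals MEC at x*: 8.5 + 1.1×20.8250 = 31.4075.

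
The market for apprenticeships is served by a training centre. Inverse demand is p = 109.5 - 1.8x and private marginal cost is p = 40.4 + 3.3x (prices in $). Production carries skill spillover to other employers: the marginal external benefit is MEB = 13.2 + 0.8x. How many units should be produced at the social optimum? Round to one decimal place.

Social marginal cost = private MC − MEB = 27.2 + 2.5x.
Set SMC = demand: 27.2 + 2.5x = 109.5 - 1.8x → x* = 19.1395.

x* = 19.1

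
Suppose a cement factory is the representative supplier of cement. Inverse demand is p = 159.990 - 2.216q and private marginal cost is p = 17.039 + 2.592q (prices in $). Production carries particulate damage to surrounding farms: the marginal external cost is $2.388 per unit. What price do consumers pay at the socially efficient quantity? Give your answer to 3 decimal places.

P = $95.205

Social marginal cost = private MC + MEC = 19.427 + 2.592q.
Set SMC = demand: 19.427 + 2.592q = 159.990 - 2.216q → q* = 29.2352.
Consumer price on the demand curve at q*: 159.990 − 2.216×29.2352 = 95.2048.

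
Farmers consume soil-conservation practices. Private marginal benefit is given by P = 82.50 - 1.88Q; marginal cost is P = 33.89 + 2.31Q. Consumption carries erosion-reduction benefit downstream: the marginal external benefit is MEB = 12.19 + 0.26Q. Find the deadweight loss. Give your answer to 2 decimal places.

DWL = 29.42

Market equilibrium (private): 33.89 + 2.31Q = 82.50 - 1.88Q → Q_m = 11.6014.
Social marginal benefit = demand + MEB = 94.69 - 1.62Q.
Set SMB = MC: 94.69 - 1.62Q = 33.89 + 2.31Q → Q* = 15.4707.
Between Q* and Q_m the wedge SMB − MC runs linearly from 0 to MEB(Q_m), so the loss is a triangle.
DWL = ½ × 3.8693 × 15.2064 = 29.4191.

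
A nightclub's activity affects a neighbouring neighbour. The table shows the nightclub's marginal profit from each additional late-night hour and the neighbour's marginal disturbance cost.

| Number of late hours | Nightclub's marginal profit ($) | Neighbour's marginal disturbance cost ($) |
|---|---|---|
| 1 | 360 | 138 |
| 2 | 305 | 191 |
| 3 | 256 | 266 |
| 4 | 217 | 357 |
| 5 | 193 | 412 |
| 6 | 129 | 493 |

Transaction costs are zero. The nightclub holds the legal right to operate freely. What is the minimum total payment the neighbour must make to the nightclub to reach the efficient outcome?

$795

Left alone the nightclub would choose level 6 (marginal profit stays positive).
Efficient level: k* = 2 (marginal profit ≥ marginal disturbance cost through 2).
The neighbour must at least cover the nightclub's forgone profit from cutting 6→2: 256 + 217 + 193 + 129 = 795.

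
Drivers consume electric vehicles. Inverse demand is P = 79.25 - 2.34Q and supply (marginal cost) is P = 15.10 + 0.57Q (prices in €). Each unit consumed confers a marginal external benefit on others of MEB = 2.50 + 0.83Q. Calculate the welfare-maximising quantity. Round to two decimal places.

Social marginal benefit = demand + MEB = 81.75 - 1.51Q.
Set SMB = MC: 81.75 - 1.51Q = 15.10 + 0.57Q → Q* = 32.0433.

Q* = 32.04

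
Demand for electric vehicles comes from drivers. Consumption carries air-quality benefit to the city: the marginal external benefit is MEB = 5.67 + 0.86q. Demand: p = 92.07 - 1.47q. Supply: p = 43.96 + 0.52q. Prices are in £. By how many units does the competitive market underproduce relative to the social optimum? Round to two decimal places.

23.42 units

Market equilibrium (private): 43.96 + 0.52q = 92.07 - 1.47q → q_m = 24.1759.
Social marginal benefit = demand + MEB = 97.74 - 0.61q.
Set SMB = MC: 97.74 - 0.61q = 43.96 + 0.52q → q* = 47.5929.
Gap = |24.1759 − 47.5929| = 23.4170.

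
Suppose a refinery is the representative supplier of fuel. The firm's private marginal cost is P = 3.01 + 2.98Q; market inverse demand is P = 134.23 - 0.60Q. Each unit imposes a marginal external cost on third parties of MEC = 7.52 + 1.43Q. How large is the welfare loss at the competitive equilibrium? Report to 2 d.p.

Market equilibrium (private): 3.01 + 2.98Q = 134.23 - 0.60Q → Q_m = 36.6536.
Social marginal cost = private MC + MEC = 10.53 + 4.41Q.
Set SMC = demand: 10.53 + 4.41Q = 134.23 - 0.60Q → Q* = 24.6906.
The loss is the area between SMC and demand from Q* to Q_m; with linear curves that's a triangle of height MEC(Q_m).
DWL = ½ × 11.9630 × 59.9347 = 358.4994.

DWL = 358.50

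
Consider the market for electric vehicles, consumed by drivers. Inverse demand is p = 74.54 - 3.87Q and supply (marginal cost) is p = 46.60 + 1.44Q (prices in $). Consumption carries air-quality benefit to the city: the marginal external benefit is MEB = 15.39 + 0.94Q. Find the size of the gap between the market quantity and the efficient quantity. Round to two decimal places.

4.65 units

Market equilibrium (private): 46.60 + 1.44Q = 74.54 - 3.87Q → Q_m = 5.2618.
Social marginal benefit = demand + MEB = 89.93 - 2.93Q.
Set SMB = MC: 89.93 - 2.93Q = 46.60 + 1.44Q → Q* = 9.9153.
Gap = |5.2618 − 9.9153| = 4.6535.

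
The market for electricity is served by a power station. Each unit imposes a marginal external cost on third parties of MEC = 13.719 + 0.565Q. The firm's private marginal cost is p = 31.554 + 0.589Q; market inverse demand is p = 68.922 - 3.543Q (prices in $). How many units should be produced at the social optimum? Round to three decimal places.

Q* = 5.035

Social marginal cost = private MC + MEC = 45.273 + 1.154Q.
Set SMC = demand: 45.273 + 1.154Q = 68.922 - 3.543Q → Q* = 5.0349.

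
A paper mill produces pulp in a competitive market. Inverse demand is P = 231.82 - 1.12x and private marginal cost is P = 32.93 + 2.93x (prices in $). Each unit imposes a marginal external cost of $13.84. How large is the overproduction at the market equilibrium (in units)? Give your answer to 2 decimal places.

3.42 units

Market equilibrium (private): 32.93 + 2.93x = 231.82 - 1.12x → x_m = 49.1086.
Social marginal cost = private MC + MEC = 46.77 + 2.93x.
Set SMC = demand: 46.77 + 2.93x = 231.82 - 1.12x → x* = 45.6914.
Gap = |49.1086 − 45.6914| = 3.4172.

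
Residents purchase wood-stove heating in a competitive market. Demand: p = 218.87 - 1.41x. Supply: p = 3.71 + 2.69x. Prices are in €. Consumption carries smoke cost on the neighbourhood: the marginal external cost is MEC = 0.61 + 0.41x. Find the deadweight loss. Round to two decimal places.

DWL = €54.27

Market equilibrium (private): 3.71 + 2.69x = 218.87 - 1.41x → x_m = 52.4780.
Social marginal benefit = demand − MEC = 218.26 - 1.82x.
Set SMB = MC: 218.26 - 1.82x = 3.71 + 2.69x → x* = 47.5721.
The loss is the area between SMB and MC from x* to x_m; with linear curves that's a triangle of height MEC(x_m).
DWL = ½ × 4.9059 × 22.1260 = 54.2740.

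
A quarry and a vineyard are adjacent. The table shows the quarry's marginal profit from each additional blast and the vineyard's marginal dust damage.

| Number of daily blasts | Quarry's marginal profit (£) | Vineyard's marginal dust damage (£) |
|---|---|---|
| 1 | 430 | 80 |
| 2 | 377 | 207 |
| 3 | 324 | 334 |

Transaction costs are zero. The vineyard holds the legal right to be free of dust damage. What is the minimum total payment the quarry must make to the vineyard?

£287

Efficient level: marginal profit ≥ marginal dust damage through level 2, so k* = 2.
With the vineyard holding the right, the quarry must at least compensate total damage at k*: 80 + 207 = 287.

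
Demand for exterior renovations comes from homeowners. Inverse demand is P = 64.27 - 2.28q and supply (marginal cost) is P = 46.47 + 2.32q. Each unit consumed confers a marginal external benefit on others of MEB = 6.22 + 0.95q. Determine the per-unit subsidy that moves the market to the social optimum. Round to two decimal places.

Social marginal benefit = demand + MEB = 70.49 - 1.33q.
Set SMB = MC: 70.49 - 1.33q = 46.47 + 2.32q → q* = 6.5808.
The Pigouvian subsidy equals MEB at q*: 6.22 + 0.95×6.5808 = 12.4718.

subsidy = 12.47 per unit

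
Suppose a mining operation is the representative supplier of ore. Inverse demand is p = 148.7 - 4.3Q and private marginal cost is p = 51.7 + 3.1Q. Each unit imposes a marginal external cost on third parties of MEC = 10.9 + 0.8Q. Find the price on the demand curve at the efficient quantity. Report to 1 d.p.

Social marginal cost = private MC + MEC = 62.6 + 3.9Q.
Set SMC = demand: 62.6 + 3.9Q = 148.7 - 4.3Q → Q* = 10.5000.
Consumer price on the demand curve at Q*: 148.7 − 4.3×10.5000 = 103.5500.

P = 103.6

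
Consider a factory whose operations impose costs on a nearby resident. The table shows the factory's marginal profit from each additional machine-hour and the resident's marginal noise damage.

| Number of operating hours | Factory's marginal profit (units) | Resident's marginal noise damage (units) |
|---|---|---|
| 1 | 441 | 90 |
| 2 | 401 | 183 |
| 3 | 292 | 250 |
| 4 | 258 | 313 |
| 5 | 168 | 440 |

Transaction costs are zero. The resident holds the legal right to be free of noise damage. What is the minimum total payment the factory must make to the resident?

523

Efficient level: marginal profit ≥ marginal noise damage through level 3, so k* = 3.
With the resident holding the right, the factory must at least compensate total damage at k*: 90 + 183 + 250 = 523.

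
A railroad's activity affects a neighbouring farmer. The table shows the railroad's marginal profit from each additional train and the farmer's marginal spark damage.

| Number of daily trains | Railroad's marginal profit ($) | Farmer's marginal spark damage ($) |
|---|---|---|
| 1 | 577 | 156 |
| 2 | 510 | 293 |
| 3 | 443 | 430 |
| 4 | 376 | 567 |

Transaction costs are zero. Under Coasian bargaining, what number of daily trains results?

Bargaining reaches the level where marginal profit last exceeds marginal spark damage.
That holds through level 3 (443 ≥ 430) but not at 4 (376 < 567).

3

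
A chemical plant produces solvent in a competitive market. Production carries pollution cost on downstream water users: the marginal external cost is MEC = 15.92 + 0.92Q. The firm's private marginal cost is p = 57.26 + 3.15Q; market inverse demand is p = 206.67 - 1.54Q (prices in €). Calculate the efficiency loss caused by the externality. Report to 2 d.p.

DWL = €182.32

Market equilibrium (private): 57.26 + 3.15Q = 206.67 - 1.54Q → Q_m = 31.8571.
Social marginal cost = private MC + MEC = 73.18 + 4.07Q.
Set SMC = demand: 73.18 + 4.07Q = 206.67 - 1.54Q → Q* = 23.7950.
Height of the DWL triangle at Q_m is SMC(Q_m) − demand(Q_m) = MEC(Q_m) = 45.2286.
DWL = ½ × 8.0621 × 45.2286 = 182.3187.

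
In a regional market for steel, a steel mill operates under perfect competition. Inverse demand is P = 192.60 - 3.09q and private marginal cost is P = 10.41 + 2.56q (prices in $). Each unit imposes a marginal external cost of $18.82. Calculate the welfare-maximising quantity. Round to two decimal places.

Social marginal cost = private MC + MEC = 29.23 + 2.56q.
Set SMC = demand: 29.23 + 2.56q = 192.60 - 3.09q → q* = 28.9150.

q* = 28.92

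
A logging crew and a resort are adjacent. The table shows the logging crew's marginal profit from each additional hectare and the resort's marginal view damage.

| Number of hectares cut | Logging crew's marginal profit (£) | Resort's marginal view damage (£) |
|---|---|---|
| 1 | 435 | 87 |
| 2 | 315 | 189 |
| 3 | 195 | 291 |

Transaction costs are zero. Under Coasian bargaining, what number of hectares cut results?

2

Bargaining reaches the level where marginal profit last exceeds marginal view damage.
That holds through level 2 (315 ≥ 189) but not at 3 (195 < 291).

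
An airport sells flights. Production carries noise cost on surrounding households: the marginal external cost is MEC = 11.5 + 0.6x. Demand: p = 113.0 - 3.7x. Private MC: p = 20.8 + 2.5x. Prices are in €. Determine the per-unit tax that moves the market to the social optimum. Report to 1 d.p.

Social marginal cost = private MC + MEC = 32.3 + 3.1x.
Set SMC = demand: 32.3 + 3.1x = 113.0 - 3.7x → x* = 11.8676.
The Pigouvian tax equals MEC at x*: 11.5 + 0.6×11.8676 = 18.6206.

tax = €18.6 per unit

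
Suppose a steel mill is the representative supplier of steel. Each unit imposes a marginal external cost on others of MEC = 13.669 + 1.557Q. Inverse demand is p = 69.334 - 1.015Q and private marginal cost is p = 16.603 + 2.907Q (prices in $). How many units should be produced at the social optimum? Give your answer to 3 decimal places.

Social marginal cost = private MC + MEC = 30.272 + 4.464Q.
Set SMC = demand: 30.272 + 4.464Q = 69.334 - 1.015Q → Q* = 7.1294.

Q* = 7.129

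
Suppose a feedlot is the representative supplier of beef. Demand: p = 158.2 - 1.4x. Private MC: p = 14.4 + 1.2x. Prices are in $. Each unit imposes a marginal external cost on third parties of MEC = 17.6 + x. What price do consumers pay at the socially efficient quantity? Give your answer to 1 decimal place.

P = $109.1

Social marginal cost = private MC + MEC = 32.0 + 2.2x.
Set SMC = demand: 32.0 + 2.2x = 158.2 - 1.4x → x* = 35.0556.
Consumer price on the demand curve at x*: 158.2 − 1.4×35.0556 = 109.1222.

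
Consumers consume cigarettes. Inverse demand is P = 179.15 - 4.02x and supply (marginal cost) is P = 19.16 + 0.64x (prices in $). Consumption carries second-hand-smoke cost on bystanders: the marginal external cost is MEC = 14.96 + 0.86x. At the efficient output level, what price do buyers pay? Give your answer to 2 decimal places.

P = $73.53

Social marginal benefit = demand − MEC = 164.19 - 4.88x.
Set SMB = MC: 164.19 - 4.88x = 19.16 + 0.64x → x* = 26.2736.
Consumer price on the demand curve at x*: 179.15 − 4.02×26.2736 = 73.5301.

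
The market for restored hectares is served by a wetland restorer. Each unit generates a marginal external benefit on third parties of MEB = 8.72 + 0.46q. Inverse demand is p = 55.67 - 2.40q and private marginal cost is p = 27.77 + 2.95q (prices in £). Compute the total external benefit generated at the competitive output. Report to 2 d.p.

Market equilibrium (private): 27.77 + 2.95q = 55.67 - 2.40q → q_m = 5.2150.
Total external benefit = ∫₀^{q_m} (8.72 + 0.46q) dq = 8.72×5.2150 + ½×0.46×5.2150² = 51.7299.

£51.73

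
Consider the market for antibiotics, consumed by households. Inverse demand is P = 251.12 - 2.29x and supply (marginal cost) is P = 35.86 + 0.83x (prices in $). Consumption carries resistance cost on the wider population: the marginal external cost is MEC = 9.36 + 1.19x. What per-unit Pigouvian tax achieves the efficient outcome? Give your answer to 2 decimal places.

tax = $66.21 per unit

Social marginal benefit = demand − MEC = 241.76 - 3.48x.
Set SMB = MC: 241.76 - 3.48x = 35.86 + 0.83x → x* = 47.7726.
The Pigouvian tax equals MEC at x*: 9.36 + 1.19×47.7726 = 66.2094.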